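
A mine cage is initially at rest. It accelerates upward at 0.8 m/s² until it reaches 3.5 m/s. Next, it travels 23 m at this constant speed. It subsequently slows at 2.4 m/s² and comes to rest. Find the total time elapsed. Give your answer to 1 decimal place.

Phase 1 (accelerating): v₀ = 0 m/s, a = 0.8 m/s².
v = v₀ + at → t = (3.5 − 0) / 0.8 = 4.38 s
v² = v₀² + 2aΔx → Δx = (3.5² − 0²)/(2·0.8) = 7.66 m

Phase 2 (constant speed): v₀ = 3.50 m/s, a = 0 m/s².
Constant speed: t = d/v = 23/3.50 = 6.57 s

Phase 3 (decelerating): v₀ = 3.50 m/s, a = -2.4 m/s².
v = v₀ + at → t = (0 − 3.50) / -2.4 = 1.46 s
v² = v₀² + 2aΔx → Δx = (0² − 3.50²)/(2·-2.4) = 2.55 m
Total time = 4.38 + 6.57 + 1.46 = 12.4 s

12.4 s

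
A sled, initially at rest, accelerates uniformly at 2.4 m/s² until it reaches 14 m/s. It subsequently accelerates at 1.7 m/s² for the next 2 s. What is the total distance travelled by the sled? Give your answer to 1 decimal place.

72.2 m

Phase 1 (accelerating): v₀ = 0 m/s, a = 2.4 m/s².
v = v₀ + at → t = (14 − 0) / 2.4 = 5.83 s
v² = v₀² + 2aΔx → Δx = (14² − 0²)/(2·2.4) = 40.8 m

Phase 2 (accelerating): v₀ = 14.0 m/s, a = 1.7 m/s².
v = v₀ + at = 14.0 + (1.7)(2) = 17.4 m/s
Δx = v₀t + ½at² = 14.0·2 + 0.5·1.7·2² = 31.4 m
Total distance = 40.8 + 31.4 = 72.2 m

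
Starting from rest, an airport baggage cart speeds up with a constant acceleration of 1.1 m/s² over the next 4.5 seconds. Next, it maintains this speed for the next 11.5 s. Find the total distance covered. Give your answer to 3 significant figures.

Phase 1 (accelerating): v₀ = 0 m/s, a = 1.1 m/s².
v = v₀ + at = 0 + (1.1)(4.5) = 4.95 m/s
Δx = v₀t + ½at² = 0·4.5 + 0.5·1.1·4.5² = 11.1 m

Phase 2 (constant speed): v₀ = 4.95 m/s, a = 0 m/s².
v = v₀ + at = 4.95 + (0)(11.5) = 4.95 m/s
Δx = v₀t + ½at² = 4.95·11.5 + 0.5·0·11.5² = 56.9 m
Total distance = 11.1 + 56.9 = 68.1 m

68.1 m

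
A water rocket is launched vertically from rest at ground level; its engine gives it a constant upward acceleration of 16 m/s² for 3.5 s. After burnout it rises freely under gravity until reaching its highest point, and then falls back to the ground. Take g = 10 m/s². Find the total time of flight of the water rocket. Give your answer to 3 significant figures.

Phase 1 (powered ascent): v₀ = 0 m/s, a = 16 m/s².
v = v₀ + at = 0 + (16)(3.5) = 56.0 m/s
Δx = v₀t + ½at² = 0·3.5 + 0.5·16·3.5² = 98.0 m

Phase 2 (coasting upward): v₀ = 56.0 m/s, a = -10 m/s².
v = v₀ + at → t = (0 − 56.0) / -10 = 5.60 s
v² = v₀² + 2aΔx → Δx = (0² − 56.0²)/(2·-10) = 157 m

Phase 3 (free fall): v₀ = 0 m/s, a = -10 m/s².
Falls 255 m from rest: t = √(2·255/10) = 7.14 s; v = g·t = 71.4 m/s.
Total time = 3.50 + 5.60 + 7.14 = 16.2 s

16.2 s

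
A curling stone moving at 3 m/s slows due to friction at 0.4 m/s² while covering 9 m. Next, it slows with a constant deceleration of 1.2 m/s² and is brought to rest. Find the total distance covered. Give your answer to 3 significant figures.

Phase 1 (decelerating): v₀ = 3.00 m/s, a = -0.4 m/s².
v² = v₀² + 2aΔx = 3.00² + 2·-0.4·9 = 1.80 → v = 1.34 m/s
t = (v − v₀)/a = (1.34 − 3.00)/-0.4 = 4.15 s

Phase 2 (decelerating): v₀ = 1.34 m/s, a = -1.2 m/s².
v = v₀ + at → t = (0 − 1.34) / -1.2 = 1.12 s
v² = v₀² + 2aΔx → Δx = (0² − 1.34²)/(2·-1.2) = 0.750 m
Total distance = 9.00 + 0.750 = 9.75 m

9.75 m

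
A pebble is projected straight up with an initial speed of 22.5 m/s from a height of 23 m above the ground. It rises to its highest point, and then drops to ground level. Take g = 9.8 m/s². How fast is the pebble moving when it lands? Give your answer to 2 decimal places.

Phase 1 (rising): v₀ = 22.5 m/s, a = -9.8 m/s².
v = v₀ + at → t = (0 − 22.5) / -9.8 = 2.30 s
v² = v₀² + 2aΔx → Δx = (0² − 22.5²)/(2·-9.8) = 25.8 m

Phase 2 (falling): v₀ = 0 m/s, a = -9.8 m/s².
Falls 48.8 m from rest: t = √(2·48.8/9.8) = 3.16 s; v = g·t = 30.9 m/s.
Final speed = 30.9 m/s

30.94 m/s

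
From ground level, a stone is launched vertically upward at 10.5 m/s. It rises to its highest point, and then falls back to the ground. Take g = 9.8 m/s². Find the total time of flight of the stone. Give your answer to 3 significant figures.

Phase 1 (rising): v₀ = 10.5 m/s, a = -9.8 m/s².
v = v₀ + at → t = (0 − 10.5) / -9.8 = 1.07 s
v² = v₀² + 2aΔx → Δx = (0² − 10.5²)/(2·-9.8) = 5.62 m

Phase 2 (falling): v₀ = 0 m/s, a = -9.8 m/s².
Falls 5.62 m from rest: t = √(2·5.62/9.8) = 1.07 s; v = g·t = 10.5 m/s.
Total time = 1.07 + 1.07 = 2.14 s

2.14 s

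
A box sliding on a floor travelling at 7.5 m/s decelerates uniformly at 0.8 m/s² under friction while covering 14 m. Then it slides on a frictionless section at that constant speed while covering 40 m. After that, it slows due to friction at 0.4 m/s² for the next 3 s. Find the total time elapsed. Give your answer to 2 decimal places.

Phase 1 (decelerating): v₀ = 7.50 m/s, a = -0.8 m/s².
v² = v₀² + 2aΔx = 7.50² + 2·-0.8·14 = 33.8 → v = 5.82 m/s
t = (v − v₀)/a = (5.82 − 7.50)/-0.8 = 2.10 s

Phase 2 (constant speed): v₀ = 5.82 m/s, a = 0 m/s².
Constant speed: t = d/v = 40/5.82 = 6.88 s

Phase 3 (decelerating): v₀ = 5.82 m/s, a = -0.4 m/s².
v = v₀ + at = 5.82 + (-0.4)(3) = 4.62 m/s
Δx = v₀t + ½at² = 5.82·3 + 0.5·-0.4·3² = 15.7 m
Total time = 2.10 + 6.88 + 3.00 = 12.0 s

11.98 s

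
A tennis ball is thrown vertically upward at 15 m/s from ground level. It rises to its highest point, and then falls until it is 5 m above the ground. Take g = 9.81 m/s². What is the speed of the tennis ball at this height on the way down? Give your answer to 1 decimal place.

Phase 1 (rising): v₀ = 15.0 m/s, a = -9.81 m/s².
v = v₀ + at → t = (0 − 15.0) / -9.81 = 1.53 s
v² = v₀² + 2aΔx → Δx = (0² − 15.0²)/(2·-9.81) = 11.5 m

Phase 2 (falling): v₀ = 0 m/s, a = -9.81 m/s².
Falls 6.47 m from rest: t = √(2·6.47/9.81) = 1.15 s; v = g·t = 11.3 m/s.
Final speed = 11.3 m/s

11.3 m/s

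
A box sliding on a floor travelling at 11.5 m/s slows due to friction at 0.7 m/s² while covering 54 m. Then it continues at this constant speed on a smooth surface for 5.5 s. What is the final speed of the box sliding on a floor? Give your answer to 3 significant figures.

7.53 m/s

Phase 1 (decelerating): v₀ = 11.5 m/s, a = -0.7 m/s².
v² = v₀² + 2aΔx = 11.5² + 2·-0.7·54 = 56.7 → v = 7.53 m/s
t = (v − v₀)/a = (7.53 − 11.5)/-0.7 = 5.68 s

Phase 2 (constant speed): v₀ = 7.53 m/s, a = 0 m/s².
v = v₀ + at = 7.53 + (0)(5.5) = 7.53 m/s
Δx = v₀t + ½at² = 7.53·5.5 + 0.5·0·5.5² = 41.4 m
Final speed = 7.53 m/s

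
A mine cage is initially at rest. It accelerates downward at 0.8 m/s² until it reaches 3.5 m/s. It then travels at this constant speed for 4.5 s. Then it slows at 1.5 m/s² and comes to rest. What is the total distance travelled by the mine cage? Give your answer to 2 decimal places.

27.49 m

Phase 1 (accelerating): v₀ = 0 m/s, a = 0.8 m/s².
v = v₀ + at → t = (3.5 − 0) / 0.8 = 4.38 s
v² = v₀² + 2aΔx → Δx = (3.5² − 0²)/(2·0.8) = 7.66 m

Phase 2 (constant speed): v₀ = 3.50 m/s, a = 0 m/s².
v = v₀ + at = 3.50 + (0)(4.5) = 3.50 m/s
Δx = v₀t + ½at² = 3.50·4.5 + 0.5·0·4.5² = 15.8 m

Phase 3 (decelerating): v₀ = 3.50 m/s, a = -1.5 m/s².
v = v₀ + at → t = (0 − 3.50) / -1.5 = 2.33 s
v² = v₀² + 2aΔx → Δx = (0² − 3.50²)/(2·-1.5) = 4.08 m
Total distance = 7.66 + 15.8 + 4.08 = 27.5 m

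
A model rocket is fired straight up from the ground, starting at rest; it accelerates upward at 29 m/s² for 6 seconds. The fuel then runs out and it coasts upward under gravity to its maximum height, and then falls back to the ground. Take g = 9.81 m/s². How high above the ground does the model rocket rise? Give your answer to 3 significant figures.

2070 m

Phase 1 (powered ascent): v₀ = 0 m/s, a = 29 m/s².
v = v₀ + at = 0 + (29)(6) = 174 m/s
Δx = v₀t + ½at² = 0·6 + 0.5·29·6² = 522 m

Phase 2 (coasting upward): v₀ = 174 m/s, a = -9.81 m/s².
v = v₀ + at → t = (0 − 174) / -9.81 = 17.7 s
v² = v₀² + 2aΔx → Δx = (0² − 174²)/(2·-9.81) = 1540 m
Maximum height = 522 + 1540 = 2070 m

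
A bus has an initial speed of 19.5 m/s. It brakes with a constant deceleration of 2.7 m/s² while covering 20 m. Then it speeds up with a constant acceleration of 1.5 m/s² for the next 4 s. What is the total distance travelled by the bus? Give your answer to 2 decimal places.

98.00 m

Phase 1 (decelerating): v₀ = 19.5 m/s, a = -2.7 m/s².
v² = v₀² + 2aΔx = 19.5² + 2·-2.7·20 = 272 → v = 16.5 m/s
t = (v − v₀)/a = (16.5 − 19.5)/-2.7 = 1.11 s

Phase 2 (accelerating): v₀ = 16.5 m/s, a = 1.5 m/s².
v = v₀ + at = 16.5 + (1.5)(4) = 22.5 m/s
Δx = v₀t + ½at² = 16.5·4 + 0.5·1.5·4² = 78.0 m
Total distance = 20.0 + 78.0 = 98.0 m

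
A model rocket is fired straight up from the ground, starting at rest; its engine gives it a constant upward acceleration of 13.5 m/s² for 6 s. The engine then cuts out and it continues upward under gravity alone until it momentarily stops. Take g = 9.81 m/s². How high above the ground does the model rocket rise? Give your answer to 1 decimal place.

577.4 m

Phase 1 (powered ascent): v₀ = 0 m/s, a = 13.5 m/s².
v = v₀ + at = 0 + (13.5)(6) = 81.0 m/s
Δx = v₀t + ½at² = 0·6 + 0.5·13.5·6² = 243 m

Phase 2 (coasting upward): v₀ = 81.0 m/s, a = -9.81 m/s².
v = v₀ + at → t = (0 − 81.0) / -9.81 = 8.26 s
v² = v₀² + 2aΔx → Δx = (0² − 81.0²)/(2·-9.81) = 334 m
Maximum height = 243 + 334 = 577 m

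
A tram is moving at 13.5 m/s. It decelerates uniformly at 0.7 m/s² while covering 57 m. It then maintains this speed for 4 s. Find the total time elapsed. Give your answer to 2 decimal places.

8.83 s

Phase 1 (decelerating): v₀ = 13.5 m/s, a = -0.7 m/s².
v² = v₀² + 2aΔx = 13.5² + 2·-0.7·57 = 102 → v = 10.1 m/s
t = (v − v₀)/a = (10.1 − 13.5)/-0.7 = 4.83 s

Phase 2 (constant speed): v₀ = 10.1 m/s, a = 0 m/s².
v = v₀ + at = 10.1 + (0)(4) = 10.1 m/s
Δx = v₀t + ½at² = 10.1·4 + 0.5·0·4² = 40.5 m
Total time = 4.83 + 4.00 = 8.83 s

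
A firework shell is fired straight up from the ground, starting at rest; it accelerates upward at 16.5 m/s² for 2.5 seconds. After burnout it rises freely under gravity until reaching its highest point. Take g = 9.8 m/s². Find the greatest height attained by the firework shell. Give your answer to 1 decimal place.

Phase 1 (powered ascent): v₀ = 0 m/s, a = 16.5 m/s².
v = v₀ + at = 0 + (16.5)(2.5) = 41.2 m/s
Δx = v₀t + ½at² = 0·2.5 + 0.5·16.5·2.5² = 51.6 m

Phase 2 (coasting upward): v₀ = 41.2 m/s, a = -9.8 m/s².
v = v₀ + at → t = (0 − 41.2) / -9.8 = 4.21 s
v² = v₀² + 2aΔx → Δx = (0² − 41.2²)/(2·-9.8) = 86.8 m
Maximum height = 51.6 + 86.8 = 138 m

138.4 m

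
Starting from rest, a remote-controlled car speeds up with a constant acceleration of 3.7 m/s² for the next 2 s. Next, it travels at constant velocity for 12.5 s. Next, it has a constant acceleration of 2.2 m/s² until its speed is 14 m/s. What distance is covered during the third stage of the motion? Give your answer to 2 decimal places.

Phase 1 (accelerating): v₀ = 0 m/s, a = 3.7 m/s².
v = v₀ + at = 0 + (3.7)(2) = 7.40 m/s
Δx = v₀t + ½at² = 0·2 + 0.5·3.7·2² = 7.40 m

Phase 2 (constant speed): v₀ = 7.40 m/s, a = 0 m/s².
v = v₀ + at = 7.40 + (0)(12.5) = 7.40 m/s
Δx = v₀t + ½at² = 7.40·12.5 + 0.5·0·12.5² = 92.5 m

Phase 3 (accelerating): v₀ = 7.40 m/s, a = 2.2 m/s².
v = v₀ + at → t = (14 − 7.40) / 2.2 = 3.00 s
v² = v₀² + 2aΔx → Δx = (14² − 7.40²)/(2·2.2) = 32.1 m
Distance in phase 3 = 32.1 m

32.10 m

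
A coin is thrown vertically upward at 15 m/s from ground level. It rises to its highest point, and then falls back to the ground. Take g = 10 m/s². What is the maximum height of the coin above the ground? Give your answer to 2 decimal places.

Phase 1 (rising): v₀ = 15.0 m/s, a = -10 m/s².
v = v₀ + at → t = (0 − 15.0) / -10 = 1.50 s
v² = v₀² + 2aΔx → Δx = (0² − 15.0²)/(2·-10) = 11.2 m
Maximum height = 11.2 m

11.25 m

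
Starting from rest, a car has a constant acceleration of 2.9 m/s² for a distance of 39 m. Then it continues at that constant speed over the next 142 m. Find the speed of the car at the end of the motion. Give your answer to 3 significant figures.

Phase 1 (accelerating): v₀ = 0 m/s, a = 2.9 m/s².
v² = v₀² + 2aΔx = 0² + 2·2.9·39 = 226 → v = 15.0 m/s
t = (v − v₀)/a = (15.0 − 0)/2.9 = 5.19 s

Phase 2 (constant speed): v₀ = 15.0 m/s, a = 0 m/s².
Constant speed: t = d/v = 142/15.0 = 9.44 s
Final speed = 15.0 m/s

15.0 m/s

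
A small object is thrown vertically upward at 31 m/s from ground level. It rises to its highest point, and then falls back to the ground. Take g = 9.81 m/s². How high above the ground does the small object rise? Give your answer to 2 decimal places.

Phase 1 (rising): v₀ = 31.0 m/s, a = -9.81 m/s².
v = v₀ + at → t = (0 − 31.0) / -9.81 = 3.16 s
v² = v₀² + 2aΔx → Δx = (0² − 31.0²)/(2·-9.81) = 49.0 m
Maximum height = 49.0 m

48.98 m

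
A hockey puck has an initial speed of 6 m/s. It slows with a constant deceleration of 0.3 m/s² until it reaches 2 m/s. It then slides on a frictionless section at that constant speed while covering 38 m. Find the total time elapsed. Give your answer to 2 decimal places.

32.33 s

Phase 1 (decelerating): v₀ = 6.00 m/s, a = -0.3 m/s².
v = v₀ + at → t = (2 − 6.00) / -0.3 = 13.3 s
v² = v₀² + 2aΔx → Δx = (2² − 6.00²)/(2·-0.3) = 53.3 m

Phase 2 (constant speed): v₀ = 2.00 m/s, a = 0 m/s².
Constant speed: t = d/v = 38/2.00 = 19.0 s
Total time = 13.3 + 19.0 = 32.3 s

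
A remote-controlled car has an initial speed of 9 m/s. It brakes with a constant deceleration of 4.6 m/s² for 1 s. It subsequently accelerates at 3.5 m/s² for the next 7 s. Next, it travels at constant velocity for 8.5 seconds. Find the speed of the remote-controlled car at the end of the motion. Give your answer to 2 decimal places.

28.90 m/s

Phase 1 (decelerating): v₀ = 9.00 m/s, a = -4.6 m/s².
v = v₀ + at = 9.00 + (-4.6)(1) = 4.40 m/s
Δx = v₀t + ½at² = 9.00·1 + 0.5·-4.6·1² = 6.70 m

Phase 2 (accelerating): v₀ = 4.40 m/s, a = 3.5 m/s².
v = v₀ + at = 4.40 + (3.5)(7) = 28.9 m/s
Δx = v₀t + ½at² = 4.40·7 + 0.5·3.5·7² = 117 m

Phase 3 (constant speed): v₀ = 28.9 m/s, a = 0 m/s².
v = v₀ + at = 28.9 + (0)(8.5) = 28.9 m/s
Δx = v₀t + ½at² = 28.9·8.5 + 0.5·0·8.5² = 246 m
Final speed = 28.9 m/s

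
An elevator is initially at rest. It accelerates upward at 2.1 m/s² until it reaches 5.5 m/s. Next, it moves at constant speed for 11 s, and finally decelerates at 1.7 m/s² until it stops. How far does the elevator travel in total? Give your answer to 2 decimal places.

Phase 1 (accelerating): v₀ = 0 m/s, a = 2.1 m/s².
v = v₀ + at → t = (5.5 − 0) / 2.1 = 2.62 s
v² = v₀² + 2aΔx → Δx = (5.5² − 0²)/(2·2.1) = 7.20 m

Phase 2 (constant speed): v₀ = 5.50 m/s, a = 0 m/s².
v = v₀ + at = 5.50 + (0)(11) = 5.50 m/s
Δx = v₀t + ½at² = 5.50·11 + 0.5·0·11² = 60.5 m

Phase 3 (decelerating): v₀ = 5.50 m/s, a = -1.7 m/s².
v = v₀ + at → t = (0 − 5.50) / -1.7 = 3.24 s
v² = v₀² + 2aΔx → Δx = (0² − 5.50²)/(2·-1.7) = 8.90 m
Total distance = 7.20 + 60.5 + 8.90 = 76.6 m

76.60 m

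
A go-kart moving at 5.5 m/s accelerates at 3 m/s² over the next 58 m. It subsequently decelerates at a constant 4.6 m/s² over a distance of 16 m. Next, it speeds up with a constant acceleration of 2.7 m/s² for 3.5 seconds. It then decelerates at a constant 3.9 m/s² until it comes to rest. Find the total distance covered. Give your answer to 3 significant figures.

222 m

Phase 1 (accelerating): v₀ = 5.50 m/s, a = 3 m/s².
v² = v₀² + 2aΔx = 5.50² + 2·3·58 = 378 → v = 19.4 m/s
t = (v − v₀)/a = (19.4 − 5.50)/3 = 4.65 s

Phase 2 (decelerating): v₀ = 19.4 m/s, a = -4.6 m/s².
v² = v₀² + 2aΔx = 19.4² + 2·-4.6·16 = 231 → v = 15.2 m/s
t = (v − v₀)/a = (15.2 − 19.4)/-4.6 = 0.924 s

Phase 3 (accelerating): v₀ = 15.2 m/s, a = 2.7 m/s².
v = v₀ + at = 15.2 + (2.7)(3.5) = 24.7 m/s
Δx = v₀t + ½at² = 15.2·3.5 + 0.5·2.7·3.5² = 69.7 m

Phase 4 (decelerating): v₀ = 24.7 m/s, a = -3.9 m/s².
v = v₀ + at → t = (0 − 24.7) / -3.9 = 6.32 s
v² = v₀² + 2aΔx → Δx = (0² − 24.7²)/(2·-3.9) = 77.9 m
Total distance = 58.0 + 16.0 + 69.7 + 77.9 = 222 m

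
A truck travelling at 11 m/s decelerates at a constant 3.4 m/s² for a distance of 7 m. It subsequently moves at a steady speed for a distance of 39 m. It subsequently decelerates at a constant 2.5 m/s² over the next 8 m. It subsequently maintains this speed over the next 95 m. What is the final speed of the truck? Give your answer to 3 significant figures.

Phase 1 (decelerating): v₀ = 11.0 m/s, a = -3.4 m/s².
v² = v₀² + 2aΔx = 11.0² + 2·-3.4·7 = 73.4 → v = 8.57 m/s
t = (v − v₀)/a = (8.57 − 11.0)/-3.4 = 0.715 s

Phase 2 (constant speed): v₀ = 8.57 m/s, a = 0 m/s².
Constant speed: t = d/v = 39/8.57 = 4.55 s

Phase 3 (decelerating): v₀ = 8.57 m/s, a = -2.5 m/s².
v² = v₀² + 2aΔx = 8.57² + 2·-2.5·8 = 33.4 → v = 5.78 m/s
t = (v − v₀)/a = (5.78 − 8.57)/-2.5 = 1.12 s

Phase 4 (constant speed): v₀ = 5.78 m/s, a = 0 m/s².
Constant speed: t = d/v = 95/5.78 = 16.4 s
Final speed = 5.78 m/s

5.78 m/s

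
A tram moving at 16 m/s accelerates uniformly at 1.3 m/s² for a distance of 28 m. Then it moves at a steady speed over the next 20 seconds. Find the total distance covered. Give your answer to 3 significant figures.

Phase 1 (accelerating): v₀ = 16.0 m/s, a = 1.3 m/s².
v² = v₀² + 2aΔx = 16.0² + 2·1.3·28 = 329 → v = 18.1 m/s
t = (v − v₀)/a = (18.1 − 16.0)/1.3 = 1.64 s

Phase 2 (constant speed): v₀ = 18.1 m/s, a = 0 m/s².
v = v₀ + at = 18.1 + (0)(20) = 18.1 m/s
Δx = v₀t + ½at² = 18.1·20 + 0.5·0·20² = 363 m
Total distance = 28.0 + 363 = 391 m

391 m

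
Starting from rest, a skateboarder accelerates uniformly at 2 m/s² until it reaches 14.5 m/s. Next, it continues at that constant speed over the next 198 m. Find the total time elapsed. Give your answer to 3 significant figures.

20.9 s

Phase 1 (accelerating): v₀ = 0 m/s, a = 2 m/s².
v = v₀ + at → t = (14.5 − 0) / 2 = 7.25 s
v² = v₀² + 2aΔx → Δx = (14.5² − 0²)/(2·2) = 52.6 m

Phase 2 (constant speed): v₀ = 14.5 m/s, a = 0 m/s².
Constant speed: t = d/v = 198/14.5 = 13.7 s
Total time = 7.25 + 13.7 = 20.9 s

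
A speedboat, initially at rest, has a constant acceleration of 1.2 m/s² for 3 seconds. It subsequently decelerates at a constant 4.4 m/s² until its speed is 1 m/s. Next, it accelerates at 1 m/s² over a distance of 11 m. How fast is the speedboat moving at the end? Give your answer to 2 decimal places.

4.80 m/s

Phase 1 (accelerating): v₀ = 0 m/s, a = 1.2 m/s².
v = v₀ + at = 0 + (1.2)(3) = 3.60 m/s
Δx = v₀t + ½at² = 0·3 + 0.5·1.2·3² = 5.40 m

Phase 2 (decelerating): v₀ = 3.60 m/s, a = -4.4 m/s².
v = v₀ + at → t = (1 − 3.60) / -4.4 = 0.591 s
v² = v₀² + 2aΔx → Δx = (1² − 3.60²)/(2·-4.4) = 1.36 m

Phase 3 (accelerating): v₀ = 1.00 m/s, a = 1 m/s².
v² = v₀² + 2aΔx = 1.00² + 2·1·11 = 23.0 → v = 4.80 m/s
t = (v − v₀)/a = (4.80 − 1.00)/1 = 3.80 s
Final speed = 4.80 m/s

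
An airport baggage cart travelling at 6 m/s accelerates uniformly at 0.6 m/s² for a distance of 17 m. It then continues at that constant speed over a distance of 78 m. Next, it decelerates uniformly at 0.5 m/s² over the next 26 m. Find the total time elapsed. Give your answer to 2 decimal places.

Phase 1 (accelerating): v₀ = 6.00 m/s, a = 0.6 m/s².
v² = v₀² + 2aΔx = 6.00² + 2·0.6·17 = 56.4 → v = 7.51 m/s
t = (v − v₀)/a = (7.51 − 6.00)/0.6 = 2.52 s

Phase 2 (constant speed): v₀ = 7.51 m/s, a = 0 m/s².
Constant speed: t = d/v = 78/7.51 = 10.4 s

Phase 3 (decelerating): v₀ = 7.51 m/s, a = -0.5 m/s².
v² = v₀² + 2aΔx = 7.51² + 2·-0.5·26 = 30.4 → v = 5.51 m/s
t = (v − v₀)/a = (5.51 − 7.51)/-0.5 = 3.99 s
Total time = 2.52 + 10.4 + 3.99 = 16.9 s

16.90 s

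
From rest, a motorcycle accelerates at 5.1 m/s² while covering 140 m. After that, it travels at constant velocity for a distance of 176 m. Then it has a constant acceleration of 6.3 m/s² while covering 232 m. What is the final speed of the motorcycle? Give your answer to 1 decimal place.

66.0 m/s

Phase 1 (accelerating): v₀ = 0 m/s, a = 5.1 m/s².
v² = v₀² + 2aΔx = 0² + 2·5.1·140 = 1430 → v = 37.8 m/s
t = (v − v₀)/a = (37.8 − 0)/5.1 = 7.41 s

Phase 2 (constant speed): v₀ = 37.8 m/s, a = 0 m/s².
Constant speed: t = d/v = 176/37.8 = 4.66 s

Phase 3 (accelerating): v₀ = 37.8 m/s, a = 6.3 m/s².
v² = v₀² + 2aΔx = 37.8² + 2·6.3·232 = 4350 → v = 66.0 m/s
t = (v − v₀)/a = (66.0 − 37.8)/6.3 = 4.47 s
Final speed = 66.0 m/s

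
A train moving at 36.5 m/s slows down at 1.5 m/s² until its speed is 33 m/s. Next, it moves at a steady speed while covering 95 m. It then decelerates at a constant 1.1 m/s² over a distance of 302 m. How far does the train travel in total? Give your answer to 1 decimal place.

Phase 1 (decelerating): v₀ = 36.5 m/s, a = -1.5 m/s².
v = v₀ + at → t = (33 − 36.5) / -1.5 = 2.33 s
v² = v₀² + 2aΔx → Δx = (33² − 36.5²)/(2·-1.5) = 81.1 m

Phase 2 (constant speed): v₀ = 33.0 m/s, a = 0 m/s².
Constant speed: t = d/v = 95/33.0 = 2.88 s

Phase 3 (decelerating): v₀ = 33.0 m/s, a = -1.1 m/s².
v² = v₀² + 2aΔx = 33.0² + 2·-1.1·302 = 425 → v = 20.6 m/s
t = (v − v₀)/a = (20.6 − 33.0)/-1.1 = 11.3 s
Total distance = 81.1 + 95.0 + 302 = 478 m

478.1 m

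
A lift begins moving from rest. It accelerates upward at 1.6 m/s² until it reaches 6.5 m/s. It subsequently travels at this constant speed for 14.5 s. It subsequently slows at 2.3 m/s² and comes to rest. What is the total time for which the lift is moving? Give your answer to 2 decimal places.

21.39 s

Phase 1 (accelerating): v₀ = 0 m/s, a = 1.6 m/s².
v = v₀ + at → t = (6.5 − 0) / 1.6 = 4.06 s
v² = v₀² + 2aΔx → Δx = (6.5² − 0²)/(2·1.6) = 13.2 m

Phase 2 (constant speed): v₀ = 6.50 m/s, a = 0 m/s².
v = v₀ + at = 6.50 + (0)(14.5) = 6.50 m/s
Δx = v₀t + ½at² = 6.50·14.5 + 0.5·0·14.5² = 94.2 m

Phase 3 (decelerating): v₀ = 6.50 m/s, a = -2.3 m/s².
v = v₀ + at → t = (0 − 6.50) / -2.3 = 2.83 s
v² = v₀² + 2aΔx → Δx = (0² − 6.50²)/(2·-2.3) = 9.18 m
Total time = 4.06 + 14.5 + 2.83 = 21.4 s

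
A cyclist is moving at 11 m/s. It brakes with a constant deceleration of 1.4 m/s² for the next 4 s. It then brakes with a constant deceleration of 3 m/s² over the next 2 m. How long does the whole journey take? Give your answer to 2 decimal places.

4.42 s

Phase 1 (decelerating): v₀ = 11.0 m/s, a = -1.4 m/s².
v = v₀ + at = 11.0 + (-1.4)(4) = 5.40 m/s
Δx = v₀t + ½at² = 11.0·4 + 0.5·-1.4·4² = 32.8 m

Phase 2 (decelerating): v₀ = 5.40 m/s, a = -3 m/s².
v² = v₀² + 2aΔx = 5.40² + 2·-3·2 = 17.2 → v = 4.14 m/s
t = (v − v₀)/a = (4.14 − 5.40)/-3 = 0.419 s
Total time = 4.00 + 0.419 = 4.42 s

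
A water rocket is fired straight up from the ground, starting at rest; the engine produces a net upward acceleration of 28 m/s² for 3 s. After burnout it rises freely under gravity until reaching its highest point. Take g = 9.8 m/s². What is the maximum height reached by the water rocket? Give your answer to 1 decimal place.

486.0 m

Phase 1 (powered ascent): v₀ = 0 m/s, a = 28 m/s².
v = v₀ + at = 0 + (28)(3) = 84.0 m/s
Δx = v₀t + ½at² = 0·3 + 0.5·28·3² = 126 m

Phase 2 (coasting upward): v₀ = 84.0 m/s, a = -9.8 m/s².
v = v₀ + at → t = (0 − 84.0) / -9.8 = 8.57 s
v² = v₀² + 2aΔx → Δx = (0² − 84.0²)/(2·-9.8) = 360 m
Maximum height = 126 + 360 = 486 m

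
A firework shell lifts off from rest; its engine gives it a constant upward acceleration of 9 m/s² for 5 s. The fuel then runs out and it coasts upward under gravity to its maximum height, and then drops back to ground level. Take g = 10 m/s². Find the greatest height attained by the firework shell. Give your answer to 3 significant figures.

214 m

Phase 1 (powered ascent): v₀ = 0 m/s, a = 9 m/s².
v = v₀ + at = 0 + (9)(5) = 45.0 m/s
Δx = v₀t + ½at² = 0·5 + 0.5·9·5² = 112 m

Phase 2 (coasting upward): v₀ = 45.0 m/s, a = -10 m/s².
v = v₀ + at → t = (0 − 45.0) / -10 = 4.50 s
v² = v₀² + 2aΔx → Δx = (0² − 45.0²)/(2·-10) = 101 m
Maximum height = 112 + 101 = 214 m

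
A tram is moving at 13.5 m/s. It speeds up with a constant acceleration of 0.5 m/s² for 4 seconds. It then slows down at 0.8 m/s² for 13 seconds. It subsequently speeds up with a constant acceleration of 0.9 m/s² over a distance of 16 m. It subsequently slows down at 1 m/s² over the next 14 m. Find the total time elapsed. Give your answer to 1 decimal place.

21.8 s

Phase 1 (accelerating): v₀ = 13.5 m/s, a = 0.5 m/s².
v = v₀ + at = 13.5 + (0.5)(4) = 15.5 m/s
Δx = v₀t + ½at² = 13.5·4 + 0.5·0.5·4² = 58.0 m

Phase 2 (decelerating): v₀ = 15.5 m/s, a = -0.8 m/s².
v = v₀ + at = 15.5 + (-0.8)(13) = 5.10 m/s
Δx = v₀t + ½at² = 15.5·13 + 0.5·-0.8·13² = 134 m

Phase 3 (accelerating): v₀ = 5.10 m/s, a = 0.9 m/s².
v² = v₀² + 2aΔx = 5.10² + 2·0.9·16 = 54.8 → v = 7.40 m/s
t = (v − v₀)/a = (7.40 − 5.10)/0.9 = 2.56 s

Phase 4 (decelerating): v₀ = 7.40 m/s, a = -1 m/s².
v² = v₀² + 2aΔx = 7.40² + 2·-1·14 = 26.8 → v = 5.18 m/s
t = (v − v₀)/a = (5.18 − 7.40)/-1 = 2.23 s
Total time = 4.00 + 13.0 + 2.56 + 2.23 = 21.8 s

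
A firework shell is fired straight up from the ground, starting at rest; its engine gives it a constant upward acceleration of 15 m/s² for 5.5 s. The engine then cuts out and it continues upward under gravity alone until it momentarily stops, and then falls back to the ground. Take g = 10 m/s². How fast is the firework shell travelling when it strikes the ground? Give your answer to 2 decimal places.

Phase 1 (powered ascent): v₀ = 0 m/s, a = 15 m/s².
v = v₀ + at = 0 + (15)(5.5) = 82.5 m/s
Δx = v₀t + ½at² = 0·5.5 + 0.5·15·5.5² = 227 m

Phase 2 (coasting upward): v₀ = 82.5 m/s, a = -10 m/s².
v = v₀ + at → t = (0 − 82.5) / -10 = 8.25 s
v² = v₀² + 2aΔx → Δx = (0² − 82.5²)/(2·-10) = 340 m

Phase 3 (free fall): v₀ = 0 m/s, a = -10 m/s².
Falls 567 m from rest: t = √(2·567/10) = 10.7 s; v = g·t = 107 m/s.
Impact speed = 107 m/s

106.51 m/s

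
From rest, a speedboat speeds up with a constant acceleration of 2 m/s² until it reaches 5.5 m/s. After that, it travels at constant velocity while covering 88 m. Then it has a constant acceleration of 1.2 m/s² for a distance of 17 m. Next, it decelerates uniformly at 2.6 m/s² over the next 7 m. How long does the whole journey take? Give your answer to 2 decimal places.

22.17 s

Phase 1 (accelerating): v₀ = 0 m/s, a = 2 m/s².
v = v₀ + at → t = (5.5 − 0) / 2 = 2.75 s
v² = v₀² + 2aΔx → Δx = (5.5² − 0²)/(2·2) = 7.56 m

Phase 2 (constant speed): v₀ = 5.50 m/s, a = 0 m/s².
Constant speed: t = d/v = 88/5.50 = 16.0 s

Phase 3 (accelerating): v₀ = 5.50 m/s, a = 1.2 m/s².
v² = v₀² + 2aΔx = 5.50² + 2·1.2·17 = 71.0 → v = 8.43 m/s
t = (v − v₀)/a = (8.43 − 5.50)/1.2 = 2.44 s

Phase 4 (decelerating): v₀ = 8.43 m/s, a = -2.6 m/s².
v² = v₀² + 2aΔx = 8.43² + 2·-2.6·7 = 34.6 → v = 5.89 m/s
t = (v − v₀)/a = (5.89 − 8.43)/-2.6 = 0.978 s
Total time = 2.75 + 16.0 + 2.44 + 0.978 = 22.2 s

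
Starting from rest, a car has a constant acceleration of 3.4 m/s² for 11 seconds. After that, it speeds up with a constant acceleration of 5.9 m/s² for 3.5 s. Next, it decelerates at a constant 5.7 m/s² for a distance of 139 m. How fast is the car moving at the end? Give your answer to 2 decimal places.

Phase 1 (accelerating): v₀ = 0 m/s, a = 3.4 m/s².
v = v₀ + at = 0 + (3.4)(11) = 37.4 m/s
Δx = v₀t + ½at² = 0·11 + 0.5·3.4·11² = 206 m

Phase 2 (accelerating): v₀ = 37.4 m/s, a = 5.9 m/s².
v = v₀ + at = 37.4 + (5.9)(3.5) = 58.0 m/s
Δx = v₀t + ½at² = 37.4·3.5 + 0.5·5.9·3.5² = 167 m

Phase 3 (decelerating): v₀ = 58.0 m/s, a = -5.7 m/s².
v² = v₀² + 2aΔx = 58.0² + 2·-5.7·139 = 1790 → v = 42.3 m/s
t = (v − v₀)/a = (42.3 − 58.0)/-5.7 = 2.77 s
Final speed = 42.3 m/s

42.25 m/s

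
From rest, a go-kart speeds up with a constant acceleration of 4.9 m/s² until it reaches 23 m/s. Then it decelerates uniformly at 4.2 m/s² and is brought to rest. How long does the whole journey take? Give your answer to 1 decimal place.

Phase 1 (accelerating): v₀ = 0 m/s, a = 4.9 m/s².
v = v₀ + at → t = (23 − 0) / 4.9 = 4.69 s
v² = v₀² + 2aΔx → Δx = (23² − 0²)/(2·4.9) = 54.0 m

Phase 2 (decelerating): v₀ = 23.0 m/s, a = -4.2 m/s².
v = v₀ + at → t = (0 − 23.0) / -4.2 = 5.48 s
v² = v₀² + 2aΔx → Δx = (0² − 23.0²)/(2·-4.2) = 63.0 m
Total time = 4.69 + 5.48 = 10.2 s

10.2 s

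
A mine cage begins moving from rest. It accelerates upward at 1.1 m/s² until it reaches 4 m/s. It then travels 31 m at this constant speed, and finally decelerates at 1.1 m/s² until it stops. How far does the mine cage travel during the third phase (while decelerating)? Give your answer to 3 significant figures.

7.27 m

Phase 1 (accelerating): v₀ = 0 m/s, a = 1.1 m/s².
v = v₀ + at → t = (4 − 0) / 1.1 = 3.64 s
v² = v₀² + 2aΔx → Δx = (4² − 0²)/(2·1.1) = 7.27 m

Phase 2 (constant speed): v₀ = 4.00 m/s, a = 0 m/s².
Constant speed: t = d/v = 31/4.00 = 7.75 s

Phase 3 (decelerating): v₀ = 4.00 m/s, a = -1.1 m/s².
v = v₀ + at → t = (0 − 4.00) / -1.1 = 3.64 s
v² = v₀² + 2aΔx → Δx = (0² − 4.00²)/(2·-1.1) = 7.27 m
Distance in phase 3 = 7.27 m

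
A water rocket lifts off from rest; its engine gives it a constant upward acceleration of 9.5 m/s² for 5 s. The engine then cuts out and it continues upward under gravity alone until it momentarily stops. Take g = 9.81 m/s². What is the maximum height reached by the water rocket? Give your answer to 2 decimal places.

233.75 m

Phase 1 (powered ascent): v₀ = 0 m/s, a = 9.5 m/s².
v = v₀ + at = 0 + (9.5)(5) = 47.5 m/s
Δx = v₀t + ½at² = 0·5 + 0.5·9.5·5² = 119 m

Phase 2 (coasting upward): v₀ = 47.5 m/s, a = -9.81 m/s².
v = v₀ + at → t = (0 − 47.5) / -9.81 = 4.84 s
v² = v₀² + 2aΔx → Δx = (0² − 47.5²)/(2·-9.81) = 115 m
Maximum height = 119 + 115 = 234 m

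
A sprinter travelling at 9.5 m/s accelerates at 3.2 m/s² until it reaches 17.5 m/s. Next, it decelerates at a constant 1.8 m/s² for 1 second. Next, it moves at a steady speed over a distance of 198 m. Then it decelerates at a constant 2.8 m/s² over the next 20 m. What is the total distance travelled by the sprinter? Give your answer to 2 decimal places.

Phase 1 (accelerating): v₀ = 9.50 m/s, a = 3.2 m/s².
v = v₀ + at → t = (17.5 − 9.50) / 3.2 = 2.50 s
v² = v₀² + 2aΔx → Δx = (17.5² − 9.50²)/(2·3.2) = 33.8 m

Phase 2 (decelerating): v₀ = 17.5 m/s, a = -1.8 m/s².
v = v₀ + at = 17.5 + (-1.8)(1) = 15.7 m/s
Δx = v₀t + ½at² = 17.5·1 + 0.5·-1.8·1² = 16.6 m

Phase 3 (constant speed): v₀ = 15.7 m/s, a = 0 m/s².
Constant speed: t = d/v = 198/15.7 = 12.6 s

Phase 4 (decelerating): v₀ = 15.7 m/s, a = -2.8 m/s².
v² = v₀² + 2aΔx = 15.7² + 2·-2.8·20 = 134 → v = 11.6 m/s
t = (v − v₀)/a = (11.6 − 15.7)/-2.8 = 1.47 s
Total distance = 33.8 + 16.6 + 198 + 20.0 = 268 m

268.35 m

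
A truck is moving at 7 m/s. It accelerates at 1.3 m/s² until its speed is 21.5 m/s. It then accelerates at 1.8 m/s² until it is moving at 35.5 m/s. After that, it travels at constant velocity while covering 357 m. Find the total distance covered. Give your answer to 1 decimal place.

737.6 m

Phase 1 (accelerating): v₀ = 7.00 m/s, a = 1.3 m/s².
v = v₀ + at → t = (21.5 − 7.00) / 1.3 = 11.2 s
v² = v₀² + 2aΔx → Δx = (21.5² − 7.00²)/(2·1.3) = 159 m

Phase 2 (accelerating): v₀ = 21.5 m/s, a = 1.8 m/s².
v = v₀ + at → t = (35.5 − 21.5) / 1.8 = 7.78 s
v² = v₀² + 2aΔx → Δx = (35.5² − 21.5²)/(2·1.8) = 222 m

Phase 3 (constant speed): v₀ = 35.5 m/s, a = 0 m/s².
Constant speed: t = d/v = 357/35.5 = 10.1 s
Total distance = 159 + 222 + 357 = 738 m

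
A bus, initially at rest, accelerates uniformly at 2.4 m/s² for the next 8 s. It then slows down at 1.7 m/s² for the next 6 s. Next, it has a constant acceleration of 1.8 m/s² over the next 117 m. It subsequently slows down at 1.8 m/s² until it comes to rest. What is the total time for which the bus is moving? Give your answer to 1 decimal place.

Phase 1 (accelerating): v₀ = 0 m/s, a = 2.4 m/s².
v = v₀ + at = 0 + (2.4)(8) = 19.2 m/s
Δx = v₀t + ½at² = 0·8 + 0.5·2.4·8² = 76.8 m

Phase 2 (decelerating): v₀ = 19.2 m/s, a = -1.7 m/s².
v = v₀ + at = 19.2 + (-1.7)(6) = 9.00 m/s
Δx = v₀t + ½at² = 19.2·6 + 0.5·-1.7·6² = 84.6 m

Phase 3 (accelerating): v₀ = 9.00 m/s, a = 1.8 m/s².
v² = v₀² + 2aΔx = 9.00² + 2·1.8·117 = 502 → v = 22.4 m/s
t = (v − v₀)/a = (22.4 − 9.00)/1.8 = 7.45 s

Phase 4 (decelerating): v₀ = 22.4 m/s, a = -1.8 m/s².
v = v₀ + at → t = (0 − 22.4) / -1.8 = 12.4 s
v² = v₀² + 2aΔx → Δx = (0² − 22.4²)/(2·-1.8) = 140 m
Total time = 8.00 + 6.00 + 7.45 + 12.4 = 33.9 s

33.9 s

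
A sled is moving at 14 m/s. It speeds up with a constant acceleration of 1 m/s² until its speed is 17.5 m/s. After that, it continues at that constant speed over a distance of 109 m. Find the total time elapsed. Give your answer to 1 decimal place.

Phase 1 (accelerating): v₀ = 14.0 m/s, a = 1 m/s².
v = v₀ + at → t = (17.5 − 14.0) / 1 = 3.50 s
v² = v₀² + 2aΔx → Δx = (17.5² − 14.0²)/(2·1) = 55.1 m

Phase 2 (constant speed): v₀ = 17.5 m/s, a = 0 m/s².
Constant speed: t = d/v = 109/17.5 = 6.23 s
Total time = 3.50 + 6.23 = 9.73 s

9.7 s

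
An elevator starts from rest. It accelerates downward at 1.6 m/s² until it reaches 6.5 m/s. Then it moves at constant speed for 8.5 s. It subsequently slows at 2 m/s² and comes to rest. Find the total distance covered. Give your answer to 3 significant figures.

Phase 1 (accelerating): v₀ = 0 m/s, a = 1.6 m/s².
v = v₀ + at → t = (6.5 − 0) / 1.6 = 4.06 s
v² = v₀² + 2aΔx → Δx = (6.5² − 0²)/(2·1.6) = 13.2 m

Phase 2 (constant speed): v₀ = 6.50 m/s, a = 0 m/s².
v = v₀ + at = 6.50 + (0)(8.5) = 6.50 m/s
Δx = v₀t + ½at² = 6.50·8.5 + 0.5·0·8.5² = 55.2 m

Phase 3 (decelerating): v₀ = 6.50 m/s, a = -2 m/s².
v = v₀ + at → t = (0 − 6.50) / -2 = 3.25 s
v² = v₀² + 2aΔx → Δx = (0² − 6.50²)/(2·-2) = 10.6 m
Total distance = 13.2 + 55.2 + 10.6 = 79.0 m

79.0 m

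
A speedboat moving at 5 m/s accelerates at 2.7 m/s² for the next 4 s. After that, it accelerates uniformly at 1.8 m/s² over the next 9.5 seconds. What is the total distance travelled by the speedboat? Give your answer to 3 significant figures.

Phase 1 (accelerating): v₀ = 5.00 m/s, a = 2.7 m/s².
v = v₀ + at = 5.00 + (2.7)(4) = 15.8 m/s
Δx = v₀t + ½at² = 5.00·4 + 0.5·2.7·4² = 41.6 m

Phase 2 (accelerating): v₀ = 15.8 m/s, a = 1.8 m/s².
v = v₀ + at = 15.8 + (1.8)(9.5) = 32.9 m/s
Δx = v₀t + ½at² = 15.8·9.5 + 0.5·1.8·9.5² = 231 m
Total distance = 41.6 + 231 = 273 m

273 m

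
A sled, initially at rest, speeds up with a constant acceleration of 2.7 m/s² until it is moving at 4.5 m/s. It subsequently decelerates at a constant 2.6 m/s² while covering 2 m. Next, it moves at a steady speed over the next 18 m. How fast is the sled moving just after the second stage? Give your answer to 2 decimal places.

3.14 m/s

Phase 1 (accelerating): v₀ = 0 m/s, a = 2.7 m/s².
v = v₀ + at → t = (4.5 − 0) / 2.7 = 1.67 s
v² = v₀² + 2aΔx → Δx = (4.5² − 0²)/(2·2.7) = 3.75 m

Phase 2 (decelerating): v₀ = 4.50 m/s, a = -2.6 m/s².
v² = v₀² + 2aΔx = 4.50² + 2·-2.6·2 = 9.85 → v = 3.14 m/s
t = (v − v₀)/a = (3.14 − 4.50)/-2.6 = 0.524 s
Speed at end of phase 2 = 3.14 m/s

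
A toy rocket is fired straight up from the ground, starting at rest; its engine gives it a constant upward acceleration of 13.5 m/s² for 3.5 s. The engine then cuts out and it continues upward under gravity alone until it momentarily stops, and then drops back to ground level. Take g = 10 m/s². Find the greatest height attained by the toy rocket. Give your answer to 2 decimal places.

194.32 m

Phase 1 (powered ascent): v₀ = 0 m/s, a = 13.5 m/s².
v = v₀ + at = 0 + (13.5)(3.5) = 47.2 m/s
Δx = v₀t + ½at² = 0·3.5 + 0.5·13.5·3.5² = 82.7 m

Phase 2 (coasting upward): v₀ = 47.2 m/s, a = -10 m/s².
v = v₀ + at → t = (0 − 47.2) / -10 = 4.72 s
v² = v₀² + 2aΔx → Δx = (0² − 47.2²)/(2·-10) = 112 m
Maximum height = 82.7 + 112 = 194 m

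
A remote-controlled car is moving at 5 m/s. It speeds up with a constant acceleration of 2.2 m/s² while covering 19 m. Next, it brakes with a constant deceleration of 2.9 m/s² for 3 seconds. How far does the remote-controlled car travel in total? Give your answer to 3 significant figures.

37.2 m

Phase 1 (accelerating): v₀ = 5.00 m/s, a = 2.2 m/s².
v² = v₀² + 2aΔx = 5.00² + 2·2.2·19 = 109 → v = 10.4 m/s
t = (v − v₀)/a = (10.4 − 5.00)/2.2 = 2.46 s

Phase 2 (decelerating): v₀ = 10.4 m/s, a = -2.9 m/s².
v = v₀ + at = 10.4 + (-2.9)(3) = 1.72 m/s
Δx = v₀t + ½at² = 10.4·3 + 0.5·-2.9·3² = 18.2 m
Total distance = 19.0 + 18.2 = 37.2 m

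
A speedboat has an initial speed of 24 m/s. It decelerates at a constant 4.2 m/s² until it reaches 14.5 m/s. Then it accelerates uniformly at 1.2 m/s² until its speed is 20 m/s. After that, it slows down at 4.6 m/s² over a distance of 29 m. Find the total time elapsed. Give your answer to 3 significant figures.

8.68 s

Phase 1 (decelerating): v₀ = 24.0 m/s, a = -4.2 m/s².
v = v₀ + at → t = (14.5 − 24.0) / -4.2 = 2.26 s
v² = v₀² + 2aΔx → Δx = (14.5² − 24.0²)/(2·-4.2) = 43.5 m

Phase 2 (accelerating): v₀ = 14.5 m/s, a = 1.2 m/s².
v = v₀ + at → t = (20 − 14.5) / 1.2 = 4.58 s
v² = v₀² + 2aΔx → Δx = (20² − 14.5²)/(2·1.2) = 79.1 m

Phase 3 (decelerating): v₀ = 20.0 m/s, a = -4.6 m/s².
v² = v₀² + 2aΔx = 20.0² + 2·-4.6·29 = 133 → v = 11.5 m/s
t = (v − v₀)/a = (11.5 − 20.0)/-4.6 = 1.84 s
Total time = 2.26 + 4.58 + 1.84 = 8.68 s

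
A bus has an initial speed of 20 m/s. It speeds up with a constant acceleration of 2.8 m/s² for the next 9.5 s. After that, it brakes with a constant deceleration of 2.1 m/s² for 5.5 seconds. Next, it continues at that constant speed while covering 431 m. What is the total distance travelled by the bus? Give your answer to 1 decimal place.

Phase 1 (accelerating): v₀ = 20.0 m/s, a = 2.8 m/s².
v = v₀ + at = 20.0 + (2.8)(9.5) = 46.6 m/s
Δx = v₀t + ½at² = 20.0·9.5 + 0.5·2.8·9.5² = 316 m

Phase 2 (decelerating): v₀ = 46.6 m/s, a = -2.1 m/s².
v = v₀ + at = 46.6 + (-2.1)(5.5) = 35.0 m/s
Δx = v₀t + ½at² = 46.6·5.5 + 0.5·-2.1·5.5² = 225 m

Phase 3 (constant speed): v₀ = 35.0 m/s, a = 0 m/s².
Constant speed: t = d/v = 431/35.0 = 12.3 s
Total distance = 316 + 225 + 431 = 972 m

971.9 m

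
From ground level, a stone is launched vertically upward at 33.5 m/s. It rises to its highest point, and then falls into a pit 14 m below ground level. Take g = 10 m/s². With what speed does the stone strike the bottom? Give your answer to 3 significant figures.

Phase 1 (rising): v₀ = 33.5 m/s, a = -10 m/s².
v = v₀ + at → t = (0 − 33.5) / -10 = 3.35 s
v² = v₀² + 2aΔx → Δx = (0² − 33.5²)/(2·-10) = 56.1 m

Phase 2 (falling): v₀ = 0 m/s, a = -10 m/s².
Falls 70.1 m from rest: t = √(2·70.1/10) = 3.74 s; v = g·t = 37.4 m/s.
Final speed = 37.4 m/s

37.4 m/s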